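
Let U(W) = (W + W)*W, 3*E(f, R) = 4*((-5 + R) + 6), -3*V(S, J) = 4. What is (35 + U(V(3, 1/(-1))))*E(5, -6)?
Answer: -6940/27 ≈ -257.04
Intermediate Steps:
V(S, J) = -4/3 (V(S, J) = -⅓*4 = -4/3)
E(f, R) = 4/3 + 4*R/3 (E(f, R) = (4*((-5 + R) + 6))/3 = (4*(1 + R))/3 = (4 + 4*R)/3 = 4/3 + 4*R/3)
U(W) = 2*W² (U(W) = (2*W)*W = 2*W²)
(35 + U(V(3, 1/(-1))))*E(5, -6) = (35 + 2*(-4/3)²)*(4/3 + (4/3)*(-6)) = (35 + 2*(16/9))*(4/3 - 8) = (35 + 32/9)*(-20/3) = (347/9)*(-20/3) = -6940/27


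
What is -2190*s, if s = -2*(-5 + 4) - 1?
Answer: -2190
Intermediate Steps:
s = 1 (s = -2*(-1) - 1 = 2 - 1 = 1)
-2190*s = -2190*1 = -2190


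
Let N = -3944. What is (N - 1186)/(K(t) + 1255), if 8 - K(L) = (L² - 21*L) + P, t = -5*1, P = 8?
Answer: -114/25 ≈ -4.5600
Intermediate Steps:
t = -5
K(L) = -L² + 21*L (K(L) = 8 - ((L² - 21*L) + 8) = 8 - (8 + L² - 21*L) = 8 + (-8 - L² + 21*L) = -L² + 21*L)
(N - 1186)/(K(t) + 1255) = (-3944 - 1186)/(-5*(21 - 1*(-5)) + 1255) = -5130/(-5*(21 + 5) + 1255) = -5130/(-5*26 + 1255) = -5130/(-130 + 1255) = -5130/1125 = -5130*1/1125 = -114/25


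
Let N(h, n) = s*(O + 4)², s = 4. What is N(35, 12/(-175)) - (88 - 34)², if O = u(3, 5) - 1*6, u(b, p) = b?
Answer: -2912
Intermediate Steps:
O = -3 (O = 3 - 1*6 = 3 - 6 = -3)
N(h, n) = 4 (N(h, n) = 4*(-3 + 4)² = 4*1² = 4*1 = 4)
N(35, 12/(-175)) - (88 - 34)² = 4 - (88 - 34)² = 4 - 1*54² = 4 - 1*2916 = 4 - 2916 = -2912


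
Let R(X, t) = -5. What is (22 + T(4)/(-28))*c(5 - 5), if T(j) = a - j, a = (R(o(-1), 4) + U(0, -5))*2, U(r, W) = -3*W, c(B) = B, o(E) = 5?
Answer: 0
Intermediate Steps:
a = 20 (a = (-5 - 3*(-5))*2 = (-5 + 15)*2 = 10*2 = 20)
T(j) = 20 - j
(22 + T(4)/(-28))*c(5 - 5) = (22 + (20 - 1*4)/(-28))*(5 - 5) = (22 + (20 - 4)*(-1/28))*0 = (22 + 16*(-1/28))*0 = (22 - 4/7)*0 = (150/7)*0 = 0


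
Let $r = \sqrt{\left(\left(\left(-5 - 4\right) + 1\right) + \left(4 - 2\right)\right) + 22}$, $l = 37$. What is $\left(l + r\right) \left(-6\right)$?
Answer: $-246$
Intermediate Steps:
$r = 4$ ($r = \sqrt{\left(\left(-9 + 1\right) + 2\right) + 22} = \sqrt{\left(-8 + 2\right) + 22} = \sqrt{-6 + 22} = \sqrt{16} = 4$)
$\left(l + r\right) \left(-6\right) = \left(37 + 4\right) \left(-6\right) = 41 \left(-6\right) = -246$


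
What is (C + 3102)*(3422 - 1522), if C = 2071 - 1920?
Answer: 6180700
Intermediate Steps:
C = 151
(C + 3102)*(3422 - 1522) = (151 + 3102)*(3422 - 1522) = 3253*1900 = 6180700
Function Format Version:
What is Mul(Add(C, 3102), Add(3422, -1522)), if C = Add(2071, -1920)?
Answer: 6180700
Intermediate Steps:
C = 151
Mul(Add(C, 3102), Add(3422, -1522)) = Mul(Add(151, 3102), Add(3422, -1522)) = Mul(3253, 1900) = 6180700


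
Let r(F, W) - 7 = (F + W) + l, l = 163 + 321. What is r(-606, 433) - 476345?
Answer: -476027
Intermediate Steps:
l = 484
r(F, W) = 491 + F + W (r(F, W) = 7 + ((F + W) + 484) = 7 + (484 + F + W) = 491 + F + W)
r(-606, 433) - 476345 = (491 - 606 + 433) - 476345 = 318 - 476345 = -476027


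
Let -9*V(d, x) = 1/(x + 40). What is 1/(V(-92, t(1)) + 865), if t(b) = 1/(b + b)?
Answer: 729/630583 ≈ 0.0011561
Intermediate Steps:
t(b) = 1/(2*b)
V(d, x) = -1/(9*(40 + x)) (V(d, x) = -1/(9*(x + 40)) = -1/(9*(40 + x)))
1/(V(-92, t(1)) + 865) = 1/(-1/(360 + 9*((1/2)/1)) + 865) = 1/(-1/(360 + 9*((1/2)*1)) + 865) = 1/(-1/(360 + 9*(1/2)) + 865) = 1/(-1/(360 + 9/2) + 865) = 1/(-1/729/2 + 865) = 1/(-1*2/729 + 865) = 1/(-2/729 + 865) = 1/(630583/729) = 729/630583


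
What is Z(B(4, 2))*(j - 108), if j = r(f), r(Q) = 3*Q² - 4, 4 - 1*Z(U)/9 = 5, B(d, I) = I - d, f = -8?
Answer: -720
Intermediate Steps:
Z(U) = -9 (Z(U) = 36 - 9*5 = 36 - 45 = -9)
r(Q) = -4 + 3*Q²
j = 188 (j = -4 + 3*(-8)² = -4 + 3*64 = -4 + 192 = 188)
Z(B(4, 2))*(j - 108) = -9*(188 - 108) = -9*80 = -720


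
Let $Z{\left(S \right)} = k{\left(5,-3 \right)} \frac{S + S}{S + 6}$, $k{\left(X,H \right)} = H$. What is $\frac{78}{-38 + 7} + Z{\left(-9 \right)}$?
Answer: $- \frac{636}{31} \approx -20.516$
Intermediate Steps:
$Z{\left(S \right)} = - \frac{6 S}{6 + S}$ ($Z{\left(S \right)} = - 3 \frac{S + S}{S + 6} = - 3 \frac{2 S}{6 + S} = - \frac{6 S}{6 + S}$)
$\frac{78}{-38 + 7} + Z{\left(-9 \right)} = \frac{78}{-38 + 7} - - \frac{54}{6 - 9} = \frac{78}{-31} - - \frac{54}{-3} = 78 \left(- \frac{1}{31}\right) - \left(-54\right) \left(- \frac{1}{3}\right) = - \frac{78}{31} - 18 = - \frac{636}{31}$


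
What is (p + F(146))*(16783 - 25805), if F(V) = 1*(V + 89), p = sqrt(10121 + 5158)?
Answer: -2120170 - 9022*sqrt(15279) ≈ -3.2354e+6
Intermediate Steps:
p = sqrt(15279) ≈ 123.61
F(V) = 89 + V (F(V) = 1*(89 + V) = 89 + V)
(p + F(146))*(16783 - 25805) = (sqrt(15279) + (89 + 146))*(16783 - 25805) = (sqrt(15279) + 235)*(-9022) = (235 + sqrt(15279))*(-9022) = -2120170 - 9022*sqrt(15279)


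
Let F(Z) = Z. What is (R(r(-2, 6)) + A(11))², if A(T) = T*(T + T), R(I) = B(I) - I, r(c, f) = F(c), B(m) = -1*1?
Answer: 59049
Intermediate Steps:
B(m) = -1
r(c, f) = c
R(I) = -1 - I
A(T) = 2*T² (A(T) = T*(2*T) = 2*T²)
(R(r(-2, 6)) + A(11))² = ((-1 - 1*(-2)) + 2*11²)² = ((-1 + 2) + 2*121)² = (1 + 242)² = 243² = 59049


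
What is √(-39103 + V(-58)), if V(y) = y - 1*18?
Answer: I*√39179 ≈ 197.94*I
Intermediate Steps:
V(y) = -18 + y (V(y) = y - 18 = -18 + y)
√(-39103 + V(-58)) = √(-39103 + (-18 - 58)) = √(-39103 - 76) = √(-39179) = I*√39179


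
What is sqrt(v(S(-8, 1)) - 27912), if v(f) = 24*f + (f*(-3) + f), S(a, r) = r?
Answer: I*sqrt(27890) ≈ 167.0*I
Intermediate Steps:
v(f) = 22*f (v(f) = 24*f + (-3*f + f) = 24*f - 2*f = 22*f)
sqrt(v(S(-8, 1)) - 27912) = sqrt(22*1 - 27912) = sqrt(22 - 27912) = sqrt(-27890) = I*sqrt(27890)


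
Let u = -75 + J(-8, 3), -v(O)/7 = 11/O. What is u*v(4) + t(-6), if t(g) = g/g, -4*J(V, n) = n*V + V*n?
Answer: 4855/4 ≈ 1213.8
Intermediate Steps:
v(O) = -77/O
J(V, n) = -V*n/2 (J(V, n) = -(n*V + V*n)/4 = -(V*n + V*n)/4 = -V*n/2)
u = -63 (u = -75 - ½*(-8)*3 = -75 + 12 = -63)
t(g) = 1
u*v(4) + t(-6) = -(-4851)/4 + 1 = -63*(-77/4) + 1 = 4851/4 + 1 = 4855/4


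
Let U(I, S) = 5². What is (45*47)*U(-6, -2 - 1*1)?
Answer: 52875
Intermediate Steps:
U(I, S) = 25
(45*47)*U(-6, -2 - 1*1) = (45*47)*25 = 2115*25 = 52875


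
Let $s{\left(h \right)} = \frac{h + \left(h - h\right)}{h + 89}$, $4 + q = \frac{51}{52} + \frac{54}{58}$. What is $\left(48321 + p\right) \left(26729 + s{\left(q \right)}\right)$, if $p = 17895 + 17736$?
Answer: $\frac{294098948722656}{131063} \approx 2.244 \cdot 10^{9}$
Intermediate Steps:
$q = - \frac{3149}{1508}$ ($q = -4 + \left(\frac{51}{52} + \frac{54}{58}\right) = -4 + \left(51 \cdot \frac{1}{52} + 54 \cdot \frac{1}{58}\right) = -4 + \left(\frac{51}{52} + \frac{27}{29}\right) = -4 + \frac{2883}{1508} = - \frac{3149}{1508} \approx -2.0882$)
$p = 35631$
$s{\left(h \right)} = \frac{h}{89 + h}$ ($s{\left(h \right)} = \frac{h + 0}{89 + h} = \frac{h}{89 + h}$)
$\left(48321 + p\right) \left(26729 + s{\left(q \right)}\right) = \left(48321 + 35631\right) \left(26729 - \frac{3149}{1508 \left(89 - \frac{3149}{1508}\right)}\right) = 83952 \left(26729 - \frac{3149}{1508 \cdot \frac{131063}{1508}}\right) = 83952 \left(26729 - \frac{3149}{131063}\right) = 83952 \cdot \frac{3503179778}{131063} = \frac{294098948722656}{131063}$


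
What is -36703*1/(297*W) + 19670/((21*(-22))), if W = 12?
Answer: -188443/3564 ≈ -52.874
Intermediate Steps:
-36703*1/(297*W) + 19670/((21*(-22))) = -36703/((11*27)*12) + 19670/((21*(-22))) = -36703/(297*12) + 19670/(-462) = -36703/3564 + 19670*(-1/462) = -36703*1/3564 - 1405/33 = -36703/3564 - 1405/33 = -188443/3564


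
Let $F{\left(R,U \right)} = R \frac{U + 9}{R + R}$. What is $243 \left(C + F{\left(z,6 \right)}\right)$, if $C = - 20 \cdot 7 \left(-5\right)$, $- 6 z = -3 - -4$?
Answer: $\frac{343845}{2} \approx 1.7192 \cdot 10^{5}$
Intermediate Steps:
$z = - \frac{1}{6}$ ($z = - \frac{-3 - -4}{6} = - \frac{-3 + 4}{6} = \left(- \frac{1}{6}\right) 1 = - \frac{1}{6} \approx -0.16667$)
$F{\left(R,U \right)} = \frac{9}{2} + \frac{U}{2}$ ($F{\left(R,U \right)} = R \frac{9 + U}{2 R} = \frac{9}{2} + \frac{U}{2}$)
$C = 700$ ($C = \left(-20\right) \left(-35\right) = 700$)
$243 \left(C + F{\left(z,6 \right)}\right) = 243 \left(700 + \left(\frac{9}{2} + \frac{1}{2} \cdot 6\right)\right) = 243 \left(700 + \left(\frac{9}{2} + 3\right)\right) = 243 \left(700 + \frac{15}{2}\right) = 243 \cdot \frac{1415}{2} = \frac{343845}{2}$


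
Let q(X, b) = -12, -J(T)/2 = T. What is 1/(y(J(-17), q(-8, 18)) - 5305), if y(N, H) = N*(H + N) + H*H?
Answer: -1/4413 ≈ -0.00022660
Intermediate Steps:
J(T) = -2*T
y(N, H) = H² + N*(H + N) (y(N, H) = N*(H + N) + H² = H² + N*(H + N))
1/(y(J(-17), q(-8, 18)) - 5305) = 1/(((-12)² + (-2*(-17))² - (-24)*(-17)) - 5305) = 1/((144 + 34² - 12*34) - 5305) = 1/((144 + 1156 - 408) - 5305) = 1/(892 - 5305) = 1/(-4413) = -1/4413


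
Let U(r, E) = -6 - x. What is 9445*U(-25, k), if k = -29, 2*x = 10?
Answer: -103895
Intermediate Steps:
x = 5 (x = (½)*10 = 5)
U(r, E) = -11 (U(r, E) = -6 - 1*5 = -6 - 5 = -11)
9445*U(-25, k) = 9445*(-11) = -103895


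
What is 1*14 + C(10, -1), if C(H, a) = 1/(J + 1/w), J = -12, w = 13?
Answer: 2157/155 ≈ 13.916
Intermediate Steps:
C(H, a) = -13/155 (C(H, a) = 1/(-12 + 1/13) = 1/(-155/13) = -13/155)
1*14 + C(10, -1) = 1*14 - 13/155 = 14 - 13/155 = 2157/155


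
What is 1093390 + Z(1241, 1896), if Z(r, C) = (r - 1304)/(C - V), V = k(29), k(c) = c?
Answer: 2041359067/1867 ≈ 1.0934e+6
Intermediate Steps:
V = 29
Z(r, C) = (-1304 + r)/(-29 + C) (Z(r, C) = (r - 1304)/(C - 1*29) = (-1304 + r)/(C - 29) = (-1304 + r)/(-29 + C))
1093390 + Z(1241, 1896) = 1093390 + (-1304 + 1241)/(-29 + 1896) = 1093390 - 63/1867 = 2041359067/1867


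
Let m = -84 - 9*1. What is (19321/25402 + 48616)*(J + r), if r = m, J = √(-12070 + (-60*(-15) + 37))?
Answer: -114851554629/25402 + 3704888859*I*√1237/25402 ≈ -4.5214e+6 + 5.1297e+6*I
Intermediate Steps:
m = -93 (m = -84 - 9 = -93)
J = 3*I*√1237 (J = √(-12070 + (900 + 37)) = √(-12070 + 937) = √(-11133) = 3*I*√1237 ≈ 105.51*I)
r = -93
(19321/25402 + 48616)*(J + r) = (19321/25402 + 48616)*(3*I*√1237 - 93) = (19321*(1/25402) + 48616)*(-93 + 3*I*√1237) = (19321/25402 + 48616)*(-93 + 3*I*√1237) = 1234962953*(-93 + 3*I*√1237)/25402 = -114851554629/25402 + 3704888859*I*√1237/25402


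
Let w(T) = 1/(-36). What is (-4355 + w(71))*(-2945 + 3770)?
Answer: -43114775/12 ≈ -3.5929e+6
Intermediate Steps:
w(T) = -1/36
(-4355 + w(71))*(-2945 + 3770) = (-4355 - 1/36)*(-2945 + 3770) = -156781/36*825 = -43114775/12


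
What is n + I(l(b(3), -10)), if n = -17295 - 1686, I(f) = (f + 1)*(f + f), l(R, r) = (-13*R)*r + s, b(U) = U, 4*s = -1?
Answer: 2284869/8 ≈ 2.8561e+5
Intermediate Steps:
s = -1/4 (s = (1/4)*(-1) = -1/4 ≈ -0.25000)
l(R, r) = -1/4 - 13*R*r (l(R, r) = (-13*R)*r - 1/4 = -13*R*r - 1/4 = -1/4 - 13*R*r)
I(f) = 2*f*(1 + f) (I(f) = (1 + f)*(2*f) = 2*f*(1 + f))
n = -18981
n + I(l(b(3), -10)) = -18981 + 2*(-1/4 - 13*3*(-10))*(1 + (-1/4 - 13*3*(-10))) = -18981 + 2*(-1/4 + 390)*(1 + (-1/4 + 390)) = -18981 + 2*(1559/4)*(1 + 1559/4) = -18981 + 2*(1559/4)*(1563/4) = -18981 + 2436717/8 = 2284869/8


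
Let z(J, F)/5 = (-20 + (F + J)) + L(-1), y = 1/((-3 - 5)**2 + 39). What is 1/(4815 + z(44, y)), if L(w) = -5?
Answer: 103/505735 ≈ 0.00020366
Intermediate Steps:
y = 1/103 (y = 1/((-8)**2 + 39) = 1/(64 + 39) = 1/103 ≈ 0.0097087)
z(J, F) = -125 + 5*F + 5*J (z(J, F) = 5*((-20 + (F + J)) - 5) = 5*((-20 + F + J) - 5) = 5*(-25 + F + J) = -125 + 5*F + 5*J)
1/(4815 + z(44, y)) = 1/(4815 + (-125 + 5*(1/103) + 5*44)) = 1/(4815 + (-125 + 5/103 + 220)) = 1/(4815 + 9790/103) = 1/(505735/103) = 103/505735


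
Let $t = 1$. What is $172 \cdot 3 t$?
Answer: $516$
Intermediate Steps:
$172 \cdot 3 t = 172 \cdot 3 \cdot 1 = 172 \cdot 3 = 516$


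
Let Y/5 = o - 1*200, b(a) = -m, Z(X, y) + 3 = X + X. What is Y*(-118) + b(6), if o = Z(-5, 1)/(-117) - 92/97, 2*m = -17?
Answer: 206905421/1746 ≈ 1.1850e+5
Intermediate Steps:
Z(X, y) = -3 + 2*X (Z(X, y) = -3 + (X + X) = -3 + 2*X)
m = -17/2 (m = (½)*(-17) = -17/2 ≈ -8.5000)
o = -731/873 (o = (-3 + 2*(-5))/(-117) - 92/97 = (-3 - 10)*(-1/117) - 92*1/97 = -13*(-1/117) - 92/97 = ⅑ - 92/97 = -731/873 ≈ -0.83734)
b(a) = 17/2 (b(a) = -1*(-17/2) = 17/2)
Y = -876655/873 (Y = 5*(-731/873 - 1*200) = 5*(-731/873 - 200) = 5*(-175331/873) = -876655/873 ≈ -1004.2)
Y*(-118) + b(6) = -876655/873*(-118) + 17/2 = 103445290/873 + 17/2 = 206905421/1746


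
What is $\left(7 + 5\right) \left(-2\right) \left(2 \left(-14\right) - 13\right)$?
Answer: $984$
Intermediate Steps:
$\left(7 + 5\right) \left(-2\right) \left(2 \left(-14\right) - 13\right) = 12 \left(-2\right) \left(-28 - 13\right) = \left(-24\right) \left(-41\right) = 984$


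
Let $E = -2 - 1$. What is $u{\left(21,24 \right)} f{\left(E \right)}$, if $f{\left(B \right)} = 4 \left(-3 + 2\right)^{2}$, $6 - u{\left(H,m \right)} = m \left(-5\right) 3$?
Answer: $1464$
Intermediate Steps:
$E = -3$ ($E = -2 - 1 = -3$)
$u{\left(H,m \right)} = 6 + 15 m$ ($u{\left(H,m \right)} = 6 - m \left(-5\right) 3 = 6 - - 5 m 3 = 6 - - 15 m = 6 + 15 m$)
$f{\left(B \right)} = 4$ ($f{\left(B \right)} = 4 \left(-1\right)^{2} = 4 \cdot 1 = 4$)
$u{\left(21,24 \right)} f{\left(E \right)} = \left(6 + 15 \cdot 24\right) 4 = \left(6 + 360\right) 4 = 366 \cdot 4 = 1464$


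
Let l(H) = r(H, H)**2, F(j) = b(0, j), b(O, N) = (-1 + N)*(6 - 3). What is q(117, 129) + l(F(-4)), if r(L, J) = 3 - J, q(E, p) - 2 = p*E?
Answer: 15419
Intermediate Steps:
q(E, p) = 2 + E*p (q(E, p) = 2 + p*E = 2 + E*p)
b(O, N) = -3 + 3*N (b(O, N) = (-1 + N)*3 = -3 + 3*N)
F(j) = -3 + 3*j
l(H) = (3 - H)**2
q(117, 129) + l(F(-4)) = (2 + 117*129) + (-3 + (-3 + 3*(-4)))**2 = (2 + 15093) + (-3 + (-3 - 12))**2 = 15095 + (-3 - 15)**2 = 15095 + (-18)**2 = 15095 + 324 = 15419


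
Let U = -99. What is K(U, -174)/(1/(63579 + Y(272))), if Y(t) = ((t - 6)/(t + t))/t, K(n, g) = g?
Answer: -409233111603/36992 ≈ -1.1063e+7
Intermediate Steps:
Y(t) = (-6 + t)/(2*t²) (Y(t) = ((-6 + t)/((2*t)))/t = ((-6 + t)*(1/(2*t)))/t = ((-6 + t)/(2*t))/t = (-6 + t)/(2*t²))
K(U, -174)/(1/(63579 + Y(272))) = -174/(1/(63579 + (½)*(-6 + 272)/272²)) = -174/(1/(63579 + (½)*(1/73984)*266)) = -174/(1/(63579 + 133/73984)) = -174/(1/(4703828869/73984)) = -174/73984/4703828869 = -174*4703828869/73984 = -409233111603/36992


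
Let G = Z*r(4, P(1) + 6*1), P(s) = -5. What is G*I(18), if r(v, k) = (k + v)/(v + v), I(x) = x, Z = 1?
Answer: 45/4 ≈ 11.250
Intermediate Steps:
r(v, k) = (k + v)/(2*v) (r(v, k) = (k + v)/((2*v)) = (k + v)*(1/(2*v)) = (k + v)/(2*v))
G = 5/8 (G = 1*((½)*((-5 + 6*1) + 4)/4) = 1*((½)*(¼)*((-5 + 6) + 4)) = 1*((½)*(¼)*(1 + 4)) = 1*((½)*(¼)*5) = 1*(5/8) = 5/8 ≈ 0.62500)
G*I(18) = (5/8)*18 = 45/4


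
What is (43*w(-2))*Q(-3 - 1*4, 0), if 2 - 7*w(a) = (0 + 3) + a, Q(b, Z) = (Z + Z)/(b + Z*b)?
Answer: 0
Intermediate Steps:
Q(b, Z) = 2*Z/(b + Z*b) (Q(b, Z) = (2*Z)/(b + Z*b) = 2*Z/(b + Z*b))
w(a) = -⅐ - a/7 (w(a) = 2/7 - ((0 + 3) + a)/7 = 2/7 - (3 + a)/7 = 2/7 + (-3/7 - a/7) = -⅐ - a/7)
(43*w(-2))*Q(-3 - 1*4, 0) = (43*(-⅐ - ⅐*(-2)))*(2*0/(-3 - 1*4*(1 + 0))) = (43*(-⅐ + 2/7))*(2*0/(-3 - 4*1)) = (43*(⅐))*(2*0*1/(-7)) = 43*(2*0*(-⅐)*1)/7 = (43/7)*0 = 0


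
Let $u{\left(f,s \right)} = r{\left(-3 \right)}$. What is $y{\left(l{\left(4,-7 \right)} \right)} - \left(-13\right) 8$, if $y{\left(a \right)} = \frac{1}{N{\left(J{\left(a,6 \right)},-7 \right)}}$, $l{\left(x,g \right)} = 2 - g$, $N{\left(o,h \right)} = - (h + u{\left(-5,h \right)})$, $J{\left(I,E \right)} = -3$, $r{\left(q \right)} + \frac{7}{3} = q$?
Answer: $\frac{3851}{37} \approx 104.08$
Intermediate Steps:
$r{\left(q \right)} = - \frac{7}{3} + q$
$u{\left(f,s \right)} = - \frac{16}{3}$ ($u{\left(f,s \right)} = - \frac{7}{3} - 3 = - \frac{16}{3}$)
$N{\left(o,h \right)} = \frac{16}{3} - h$ ($N{\left(o,h \right)} = - (h - \frac{16}{3}) = - (- \frac{16}{3} + h) = \frac{16}{3} - h$)
$y{\left(a \right)} = \frac{3}{37}$ ($y{\left(a \right)} = \frac{1}{\frac{16}{3} - -7} = \frac{1}{\frac{16}{3} + 7} = \frac{1}{\frac{37}{3}} = \frac{3}{37}$)
$y{\left(l{\left(4,-7 \right)} \right)} - \left(-13\right) 8 = \frac{3}{37} - \left(-13\right) 8 = \frac{3}{37} - -104 = \frac{3}{37} + 104 = \frac{3851}{37}$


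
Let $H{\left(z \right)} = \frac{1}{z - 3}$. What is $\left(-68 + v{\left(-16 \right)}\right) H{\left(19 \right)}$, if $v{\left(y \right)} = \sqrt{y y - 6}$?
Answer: $- \frac{17}{4} + \frac{5 \sqrt{10}}{16} \approx -3.2618$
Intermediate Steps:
$H{\left(z \right)} = \frac{1}{-3 + z}$
$v{\left(y \right)} = \sqrt{-6 + y^{2}}$ ($v{\left(y \right)} = \sqrt{y^{2} - 6} = \sqrt{-6 + y^{2}}$)
$\left(-68 + v{\left(-16 \right)}\right) H{\left(19 \right)} = \frac{-68 + \sqrt{-6 + \left(-16\right)^{2}}}{-3 + 19} = \frac{-68 + \sqrt{-6 + 256}}{16} = \left(-68 + \sqrt{250}\right) \frac{1}{16} = \left(-68 + 5 \sqrt{10}\right) \frac{1}{16} = - \frac{17}{4} + \frac{5 \sqrt{10}}{16}$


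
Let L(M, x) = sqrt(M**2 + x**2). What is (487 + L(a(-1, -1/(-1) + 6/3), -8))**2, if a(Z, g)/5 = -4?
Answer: 237633 + 3896*sqrt(29) ≈ 2.5861e+5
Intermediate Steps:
a(Z, g) = -20 (a(Z, g) = 5*(-4) = -20)
(487 + L(a(-1, -1/(-1) + 6/3), -8))**2 = (487 + sqrt((-20)**2 + (-8)**2))**2 = (487 + sqrt(400 + 64))**2 = (487 + sqrt(464))**2 = (487 + 4*sqrt(29))**2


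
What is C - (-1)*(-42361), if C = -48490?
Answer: -90851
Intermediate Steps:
C - (-1)*(-42361) = -48490 - (-1)*(-42361) = -48490 - 1*42361 = -48490 - 42361 = -90851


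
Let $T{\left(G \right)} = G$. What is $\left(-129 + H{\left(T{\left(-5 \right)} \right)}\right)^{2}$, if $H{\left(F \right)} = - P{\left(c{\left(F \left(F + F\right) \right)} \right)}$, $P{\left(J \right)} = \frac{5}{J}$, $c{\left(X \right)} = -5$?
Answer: $16384$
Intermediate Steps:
$H{\left(F \right)} = 1$ ($H{\left(F \right)} = - \frac{5}{-5} = - \frac{5 \left(-1\right)}{5} = \left(-1\right) \left(-1\right) = 1$)
$\left(-129 + H{\left(T{\left(-5 \right)} \right)}\right)^{2} = \left(-129 + 1\right)^{2} = \left(-128\right)^{2} = 16384$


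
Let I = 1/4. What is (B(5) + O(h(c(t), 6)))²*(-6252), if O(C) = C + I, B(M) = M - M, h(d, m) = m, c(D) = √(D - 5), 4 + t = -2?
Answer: -976875/4 ≈ -2.4422e+5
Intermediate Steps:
t = -6 (t = -4 - 2 = -6)
c(D) = √(-5 + D)
B(M) = 0
I = ¼ ≈ 0.25000
O(C) = ¼ + C (O(C) = C + ¼ = ¼ + C)
(B(5) + O(h(c(t), 6)))²*(-6252) = (0 + (¼ + 6))²*(-6252) = (0 + 25/4)²*(-6252) = (25/4)²*(-6252) = (625/16)*(-6252) = -976875/4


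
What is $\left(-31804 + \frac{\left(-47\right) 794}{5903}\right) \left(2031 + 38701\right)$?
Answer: $- \frac{7648505473560}{5903} \approx -1.2957 \cdot 10^{9}$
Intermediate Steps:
$\left(-31804 + \frac{\left(-47\right) 794}{5903}\right) \left(2031 + 38701\right) = \left(-31804 - \frac{37318}{5903}\right) 40732 = \left(- \frac{187776330}{5903}\right) 40732 = - \frac{7648505473560}{5903}$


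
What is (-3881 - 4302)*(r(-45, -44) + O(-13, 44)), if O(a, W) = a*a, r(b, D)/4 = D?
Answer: 57281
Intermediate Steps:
r(b, D) = 4*D
O(a, W) = a²
(-3881 - 4302)*(r(-45, -44) + O(-13, 44)) = (-3881 - 4302)*(4*(-44) + (-13)²) = -8183*(-176 + 169) = -8183*(-7) = 57281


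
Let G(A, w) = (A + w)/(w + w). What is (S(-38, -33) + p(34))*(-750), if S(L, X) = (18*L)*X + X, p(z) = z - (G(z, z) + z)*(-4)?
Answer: -17034750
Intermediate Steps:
G(A, w) = (A + w)/(2*w) (G(A, w) = (A + w)/((2*w)) = (A + w)*(1/(2*w)) = (A + w)/(2*w))
p(z) = 4 + 5*z (p(z) = z - ((z + z)/(2*z) + z)*(-4) = z - ((2*z)/(2*z) + z)*(-4) = z - (1 + z)*(-4) = z - (-4 - 4*z) = z + (4 + 4*z) = 4 + 5*z)
S(L, X) = X + 18*L*X (S(L, X) = 18*L*X + X = X + 18*L*X)
(S(-38, -33) + p(34))*(-750) = (-33*(1 + 18*(-38)) + (4 + 5*34))*(-750) = (-33*(1 - 684) + (4 + 170))*(-750) = (-33*(-683) + 174)*(-750) = (22539 + 174)*(-750) = 22713*(-750) = -17034750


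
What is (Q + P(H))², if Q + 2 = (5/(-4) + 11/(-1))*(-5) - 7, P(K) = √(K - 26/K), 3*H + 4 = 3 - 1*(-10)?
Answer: 130771/48 + 209*I*√51/6 ≈ 2724.4 + 248.76*I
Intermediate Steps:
H = 3 (H = -4/3 + (3 - 1*(-10))/3 = -4/3 + (3 + 10)/3 = -4/3 + (⅓)*13 = -4/3 + 13/3 = 3)
Q = 209/4 (Q = -2 + ((5/(-4) + 11/(-1))*(-5) - 7) = -2 + ((5*(-¼) + 11*(-1))*(-5) - 7) = -2 + ((-5/4 - 11)*(-5) - 7) = -2 + (-49/4*(-5) - 7) = -2 + (245/4 - 7) = -2 + 217/4 = 209/4 ≈ 52.250)
(Q + P(H))² = (209/4 + √(3 - 26/3))² = (209/4 + √(-17/3))² = (209/4 + I*√51/3)²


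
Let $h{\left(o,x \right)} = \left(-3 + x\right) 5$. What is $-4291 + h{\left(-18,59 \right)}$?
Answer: $-4011$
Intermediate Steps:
$h{\left(o,x \right)} = -15 + 5 x$
$-4291 + h{\left(-18,59 \right)} = -4291 + \left(-15 + 5 \cdot 59\right) = -4291 + \left(-15 + 295\right) = -4291 + 280 = -4011$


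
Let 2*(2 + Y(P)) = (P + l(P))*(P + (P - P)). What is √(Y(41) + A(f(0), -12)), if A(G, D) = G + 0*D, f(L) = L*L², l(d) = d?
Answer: √1679 ≈ 40.976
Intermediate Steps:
f(L) = L³
A(G, D) = G (A(G, D) = G + 0 = G)
Y(P) = -2 + P² (Y(P) = -2 + ((P + P)*(P + (P - P)))/2 = -2 + ((2*P)*(P + 0))/2 = -2 + ((2*P)*P)/2 = -2 + (2*P²)/2 = -2 + P²)
√(Y(41) + A(f(0), -12)) = √((-2 + 41²) + 0³) = √((-2 + 1681) + 0) = √(1679 + 0) = √1679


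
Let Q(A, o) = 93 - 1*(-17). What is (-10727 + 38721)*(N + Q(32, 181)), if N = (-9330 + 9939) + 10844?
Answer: 323694622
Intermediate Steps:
N = 11453 (N = 609 + 10844 = 11453)
Q(A, o) = 110 (Q(A, o) = 93 + 17 = 110)
(-10727 + 38721)*(N + Q(32, 181)) = (-10727 + 38721)*(11453 + 110) = 27994*11563 = 323694622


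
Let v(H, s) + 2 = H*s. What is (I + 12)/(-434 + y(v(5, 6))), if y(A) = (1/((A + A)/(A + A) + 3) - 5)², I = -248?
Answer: 3776/6583 ≈ 0.57360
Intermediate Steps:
v(H, s) = -2 + H*s
y(A) = 361/16 (y(A) = (1/((2*A)/((2*A)) + 3) - 5)² = (1/((2*A)*(1/(2*A)) + 3) - 5)² = (1/(1 + 3) - 5)² = (1/4 - 5)² = (¼ - 5)² = (-19/4)² = 361/16)
(I + 12)/(-434 + y(v(5, 6))) = (-248 + 12)/(-434 + 361/16) = -236/(-6583/16) = -236*(-16/6583) = 3776/6583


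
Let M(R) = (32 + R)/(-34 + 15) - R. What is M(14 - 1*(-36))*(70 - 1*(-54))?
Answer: -127968/19 ≈ -6735.2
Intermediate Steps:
M(R) = -32/19 - 20*R/19 (M(R) = (32 + R)/(-19) - R = (32 + R)*(-1/19) - R = (-32/19 - R/19) - R = -32/19 - 20*R/19)
M(14 - 1*(-36))*(70 - 1*(-54)) = (-32/19 - 20*(14 - 1*(-36))/19)*(70 - 1*(-54)) = (-32/19 - 20*(14 + 36)/19)*(70 + 54) = (-32/19 - 20/19*50)*124 = (-32/19 - 1000/19)*124 = -1032/19*124 = -127968/19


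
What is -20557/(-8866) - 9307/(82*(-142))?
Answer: 3925385/1258972 ≈ 3.1179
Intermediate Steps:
-20557/(-8866) - 9307/(82*(-142)) = -20557*(-1/8866) - 9307/(-11644) = 20557/8866 - 9307*(-1/11644) = 20557/8866 + 227/284 = 3925385/1258972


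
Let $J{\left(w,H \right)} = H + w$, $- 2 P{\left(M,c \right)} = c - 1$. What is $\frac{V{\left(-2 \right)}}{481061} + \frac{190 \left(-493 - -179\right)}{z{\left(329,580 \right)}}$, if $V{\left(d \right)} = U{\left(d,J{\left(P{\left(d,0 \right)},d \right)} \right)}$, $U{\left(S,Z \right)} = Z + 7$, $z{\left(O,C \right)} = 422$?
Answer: $- \frac{28700096939}{203007742} \approx -141.37$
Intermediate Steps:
$P{\left(M,c \right)} = \frac{1}{2} - \frac{c}{2}$ ($P{\left(M,c \right)} = - \frac{c - 1}{2} = - \frac{-1 + c}{2} = \frac{1}{2} - \frac{c}{2}$)
$U{\left(S,Z \right)} = 7 + Z$
$V{\left(d \right)} = \frac{15}{2} + d$ ($V{\left(d \right)} = 7 + \left(d + \left(\frac{1}{2} - 0\right)\right) = 7 + \left(d + \left(\frac{1}{2} + 0\right)\right) = 7 + \left(d + \frac{1}{2}\right) = 7 + \left(\frac{1}{2} + d\right) = \frac{15}{2} + d$)
$\frac{V{\left(-2 \right)}}{481061} + \frac{190 \left(-493 - -179\right)}{z{\left(329,580 \right)}} = \frac{\frac{15}{2} - 2}{481061} + \frac{190 \left(-493 - -179\right)}{422} = \frac{11}{2} \cdot \frac{1}{481061} + 190 \left(-493 + 179\right) \frac{1}{422} = \frac{11}{962122} + 190 \left(-314\right) \frac{1}{422} = \frac{11}{962122} - \frac{29830}{211} = - \frac{28700096939}{203007742}$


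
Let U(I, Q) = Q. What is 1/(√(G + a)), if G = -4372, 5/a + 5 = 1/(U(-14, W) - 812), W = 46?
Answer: -I*√64180597422/16752962 ≈ -0.015122*I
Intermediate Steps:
a = -3830/3831 (a = 5/(-5 + 1/(46 - 812)) = 5/(-5 + 1/(-766)) = 5/(-5 - 1/766) = 5/(-3831/766) = 5*(-766/3831) = -3830/3831 ≈ -0.99974)
1/(√(G + a)) = 1/(√(-4372 - 3830/3831)) = 1/(√(-16752962/3831)) = 1/(I*√64180597422/3831) = -I*√64180597422/16752962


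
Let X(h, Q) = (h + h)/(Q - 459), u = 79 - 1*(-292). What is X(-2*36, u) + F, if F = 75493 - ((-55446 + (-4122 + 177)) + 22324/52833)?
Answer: 647853682/4803 ≈ 1.3489e+5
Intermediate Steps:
u = 371 (u = 79 + 292 = 371)
X(h, Q) = 2*h/(-459 + Q) (X(h, Q) = (2*h)/(-459 + Q) = 2*h/(-459 + Q))
F = 7126304048/52833 (F = 75493 - ((-55446 - 3945) + 22324*(1/52833)) = 75493 - (-59391 + 22324/52833) = 75493 - 1*(-3137782379/52833) = 75493 + 3137782379/52833 = 7126304048/52833 ≈ 1.3488e+5)
X(-2*36, u) + F = 2*(-2*36)/(-459 + 371) + 7126304048/52833 = 2*(-72)/(-88) + 7126304048/52833 = 2*(-72)*(-1/88) + 7126304048/52833 = 18/11 + 7126304048/52833 = 647853682/4803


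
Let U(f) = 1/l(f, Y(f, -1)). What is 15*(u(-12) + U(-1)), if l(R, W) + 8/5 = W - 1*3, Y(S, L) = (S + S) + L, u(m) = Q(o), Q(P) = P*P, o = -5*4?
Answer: 227925/38 ≈ 5998.0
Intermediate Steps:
o = -20
Q(P) = P²
u(m) = 400 (u(m) = (-20)² = 400)
Y(S, L) = L + 2*S (Y(S, L) = 2*S + L = L + 2*S)
l(R, W) = -23/5 + W (l(R, W) = -8/5 + (W - 1*3) = -8/5 + (W - 3) = -8/5 + (-3 + W) = -23/5 + W)
U(f) = 1/(-28/5 + 2*f) (U(f) = 1/(-23/5 + (-1 + 2*f)) = 1/(-28/5 + 2*f))
15*(u(-12) + U(-1)) = 15*(400 + 5/(2*(-14 + 5*(-1)))) = 15*(400 + 5/(2*(-14 - 5))) = 15*(400 + (5/2)/(-19)) = 15*(400 + (5/2)*(-1/19)) = 15*(400 - 5/38) = 15*(15195/38) = 227925/38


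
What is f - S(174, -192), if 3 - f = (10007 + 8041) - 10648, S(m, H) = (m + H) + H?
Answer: -7187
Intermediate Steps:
S(m, H) = m + 2*H (S(m, H) = (H + m) + H = m + 2*H)
f = -7397 (f = 3 - ((10007 + 8041) - 10648) = 3 - (18048 - 10648) = 3 - 1*7400 = 3 - 7400 = -7397)
f - S(174, -192) = -7397 - (174 + 2*(-192)) = -7397 - (174 - 384) = -7397 - 1*(-210) = -7397 + 210 = -7187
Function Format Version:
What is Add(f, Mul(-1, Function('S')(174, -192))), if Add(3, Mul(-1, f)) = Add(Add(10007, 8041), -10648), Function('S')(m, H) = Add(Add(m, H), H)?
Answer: -7187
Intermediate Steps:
Function('S')(m, H) = Add(m, Mul(2, H)) (Function('S')(m, H) = Add(Add(H, m), H) = Add(m, Mul(2, H)))
f = -7397 (f = Add(3, Mul(-1, Add(Add(10007, 8041), -10648))) = Add(3, Mul(-1, Add(18048, -10648))) = Add(3, Mul(-1, 7400)) = Add(3, -7400) = -7397)
Add(f, Mul(-1, Function('S')(174, -192))) = Add(-7397, Mul(-1, Add(174, Mul(2, -192)))) = Add(-7397, Mul(-1, Add(174, -384))) = Add(-7397, Mul(-1, -210)) = Add(-7397, 210) = -7187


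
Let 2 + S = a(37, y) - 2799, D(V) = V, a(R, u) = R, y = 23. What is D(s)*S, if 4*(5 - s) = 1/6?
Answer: -82229/6 ≈ -13705.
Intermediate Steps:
s = 119/24 (s = 5 - 1/(4*6) = 5 - 1/4*1/6 = 5 - 1/24 = 119/24 ≈ 4.9583)
S = -2764 (S = -2 + (37 - 2799) = -2 - 2762 = -2764)
D(s)*S = (119/24)*(-2764) = -82229/6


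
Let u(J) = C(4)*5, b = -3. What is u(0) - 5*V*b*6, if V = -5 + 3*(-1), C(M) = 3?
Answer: -705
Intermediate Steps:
u(J) = 15 (u(J) = 3*5 = 15)
V = -8 (V = -5 - 3 = -8)
u(0) - 5*V*b*6 = 15 - 5*(-8*(-3))*6 = 15 - 120*6 = 15 - 5*144 = 15 - 720 = -705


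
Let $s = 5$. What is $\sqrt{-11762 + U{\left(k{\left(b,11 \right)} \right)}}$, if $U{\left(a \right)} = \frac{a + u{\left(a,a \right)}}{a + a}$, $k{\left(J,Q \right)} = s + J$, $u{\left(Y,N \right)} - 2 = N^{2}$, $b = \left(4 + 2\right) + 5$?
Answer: $\frac{3 i \sqrt{20895}}{4} \approx 108.41 i$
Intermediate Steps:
$b = 11$ ($b = 6 + 5 = 11$)
$u{\left(Y,N \right)} = 2 + N^{2}$
$k{\left(J,Q \right)} = 5 + J$
$U{\left(a \right)} = \frac{2 + a + a^{2}}{2 a}$ ($U{\left(a \right)} = \frac{a + \left(2 + a^{2}\right)}{a + a} = \frac{2 + a + a^{2}}{2 a}$)
$\sqrt{-11762 + U{\left(k{\left(b,11 \right)} \right)}} = \sqrt{-11762 + \frac{2 + \left(5 + 11\right) + \left(5 + 11\right)^{2}}{2 \left(5 + 11\right)}} = \sqrt{-11762 + \frac{2 + 16 + 16^{2}}{2 \cdot 16}} = \sqrt{-11762 + \frac{1}{2} \cdot \frac{1}{16} \left(2 + 16 + 256\right)} = \sqrt{-11762 + \frac{1}{2} \cdot \frac{1}{16} \cdot 274} = \sqrt{-11762 + \frac{137}{16}} = \sqrt{- \frac{188055}{16}} = \frac{3 i \sqrt{20895}}{4}$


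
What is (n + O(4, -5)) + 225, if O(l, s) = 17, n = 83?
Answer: 325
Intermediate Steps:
(n + O(4, -5)) + 225 = (83 + 17) + 225 = 100 + 225 = 325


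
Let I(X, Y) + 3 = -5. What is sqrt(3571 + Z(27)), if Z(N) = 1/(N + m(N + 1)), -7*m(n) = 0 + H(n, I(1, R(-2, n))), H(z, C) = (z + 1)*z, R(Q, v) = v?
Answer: sqrt(28285802)/89 ≈ 59.758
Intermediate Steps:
I(X, Y) = -8 (I(X, Y) = -3 - 5 = -8)
H(z, C) = z*(1 + z) (H(z, C) = (1 + z)*z = z*(1 + z))
m(n) = -n*(1 + n)/7 (m(n) = -(0 + n*(1 + n))/7 = -n*(1 + n)/7)
Z(N) = 1/(N - (1 + N)*(2 + N)/7) (Z(N) = 1/(N - (N + 1)*(1 + (N + 1))/7) = 1/(N - (1 + N)*(1 + (1 + N))/7) = 1/(N - (1 + N)*(2 + N)/7))
sqrt(3571 + Z(27)) = sqrt(3571 + 7/(-2 - 1*27**2 + 4*27)) = sqrt(3571 + 7/(-2 - 1*729 + 108)) = sqrt(3571 + 7/(-2 - 729 + 108)) = sqrt(3571 + 7/(-623)) = sqrt(3571 + 7*(-1/623)) = sqrt(3571 - 1/89) = sqrt(317818/89) = sqrt(28285802)/89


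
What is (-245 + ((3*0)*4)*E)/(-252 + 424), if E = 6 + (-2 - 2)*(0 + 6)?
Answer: -245/172 ≈ -1.4244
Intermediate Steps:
E = -18 (E = 6 - 4*6 = 6 - 24 = -18)
(-245 + ((3*0)*4)*E)/(-252 + 424) = (-245 + ((3*0)*4)*(-18))/(-252 + 424) = (-245 + (0*4)*(-18))/172 = (-245 + 0*(-18))*(1/172) = (-245 + 0)*(1/172) = -245*1/172 = -245/172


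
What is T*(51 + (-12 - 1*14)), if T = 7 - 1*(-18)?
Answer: 625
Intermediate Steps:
T = 25 (T = 7 + 18 = 25)
T*(51 + (-12 - 1*14)) = 25*(51 + (-12 - 1*14)) = 25*(51 + (-12 - 14)) = 25*(51 - 26) = 25*25 = 625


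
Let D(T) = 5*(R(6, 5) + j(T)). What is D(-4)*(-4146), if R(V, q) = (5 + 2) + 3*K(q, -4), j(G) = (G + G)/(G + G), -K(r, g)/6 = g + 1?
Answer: -1285260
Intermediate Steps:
K(r, g) = -6 - 6*g (K(r, g) = -6*(g + 1) = -6*(1 + g) = -6 - 6*g)
j(G) = 1 (j(G) = (2*G)/((2*G)) = (2*G)*(1/(2*G)) = 1)
R(V, q) = 61 (R(V, q) = (5 + 2) + 3*(-6 - 6*(-4)) = 7 + 3*(-6 + 24) = 7 + 3*18 = 7 + 54 = 61)
D(T) = 310 (D(T) = 5*(61 + 1) = 5*62 = 310)
D(-4)*(-4146) = 310*(-4146) = -1285260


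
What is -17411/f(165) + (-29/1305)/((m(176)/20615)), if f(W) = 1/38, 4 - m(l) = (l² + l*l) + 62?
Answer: -369242385497/558090 ≈ -6.6162e+5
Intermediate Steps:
m(l) = -58 - 2*l² (m(l) = 4 - ((l² + l*l) + 62) = 4 - ((l² + l²) + 62) = 4 - (2*l² + 62) = 4 - (62 + 2*l²) = 4 + (-62 - 2*l²) = -58 - 2*l²)
f(W) = 1/38
-17411/f(165) + (-29/1305)/((m(176)/20615)) = -17411/1/38 + (-29/1305)/(((-58 - 2*176²)/20615)) = -17411*38 + (-29*1/1305)/(((-58 - 2*30976)*(1/20615))) = -661618 - 20615/(-58 - 61952)/45 = -661618 - 1/(45*((-62010*1/20615))) = -661618 - 1/(45*(-12402/4123)) = -661618 - 1/45*(-4123/12402) = -661618 + 4123/558090 = -369242385497/558090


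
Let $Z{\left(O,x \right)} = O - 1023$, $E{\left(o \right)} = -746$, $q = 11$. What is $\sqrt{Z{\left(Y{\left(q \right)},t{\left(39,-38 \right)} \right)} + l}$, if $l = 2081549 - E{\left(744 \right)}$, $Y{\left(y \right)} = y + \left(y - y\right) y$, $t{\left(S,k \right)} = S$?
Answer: $\sqrt{2081283} \approx 1442.7$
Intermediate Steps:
$Y{\left(y \right)} = y$ ($Y{\left(y \right)} = y + 0 y = y + 0 = y$)
$Z{\left(O,x \right)} = -1023 + O$ ($Z{\left(O,x \right)} = O - 1023 = -1023 + O$)
$l = 2082295$ ($l = 2081549 - -746 = 2081549 + 746 = 2082295$)
$\sqrt{Z{\left(Y{\left(q \right)},t{\left(39,-38 \right)} \right)} + l} = \sqrt{\left(-1023 + 11\right) + 2082295} = \sqrt{-1012 + 2082295} = \sqrt{2081283}$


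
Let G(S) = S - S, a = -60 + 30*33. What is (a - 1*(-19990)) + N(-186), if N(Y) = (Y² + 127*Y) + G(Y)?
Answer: 31894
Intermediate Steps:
a = 930 (a = -60 + 990 = 930)
G(S) = 0
N(Y) = Y² + 127*Y (N(Y) = (Y² + 127*Y) + 0 = Y² + 127*Y)
(a - 1*(-19990)) + N(-186) = (930 - 1*(-19990)) - 186*(127 - 186) = (930 + 19990) - 186*(-59) = 20920 + 10974 = 31894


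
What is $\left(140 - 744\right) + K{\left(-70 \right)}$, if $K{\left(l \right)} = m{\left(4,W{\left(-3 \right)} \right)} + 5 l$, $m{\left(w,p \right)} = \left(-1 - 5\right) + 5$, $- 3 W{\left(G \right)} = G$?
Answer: $-955$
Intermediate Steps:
$W{\left(G \right)} = - \frac{G}{3}$
$m{\left(w,p \right)} = -1$ ($m{\left(w,p \right)} = -6 + 5 = -1$)
$K{\left(l \right)} = -1 + 5 l$
$\left(140 - 744\right) + K{\left(-70 \right)} = \left(140 - 744\right) + \left(-1 + 5 \left(-70\right)\right) = -604 - 351 = -955$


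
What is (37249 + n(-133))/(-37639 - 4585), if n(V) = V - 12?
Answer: -2319/2639 ≈ -0.87874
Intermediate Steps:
n(V) = -12 + V
(37249 + n(-133))/(-37639 - 4585) = (37249 + (-12 - 133))/(-37639 - 4585) = (37249 - 145)/(-42224) = 37104*(-1/42224) = -2319/2639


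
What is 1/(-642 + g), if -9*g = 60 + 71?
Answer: -9/5909 ≈ -0.0015231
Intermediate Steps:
g = -131/9 (g = -(60 + 71)/9 = -1/9*131 = -131/9 ≈ -14.556)
1/(-642 + g) = 1/(-642 - 131/9) = 1/(-5909/9) = -9/5909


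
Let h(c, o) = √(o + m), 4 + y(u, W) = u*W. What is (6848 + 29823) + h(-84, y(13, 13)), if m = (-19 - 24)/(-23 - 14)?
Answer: 36671 + 2*√56869/37 ≈ 36684.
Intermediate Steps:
m = 43/37 (m = -43/(-37) = -43*(-1/37) = 43/37 ≈ 1.1622)
y(u, W) = -4 + W*u (y(u, W) = -4 + u*W = -4 + W*u)
h(c, o) = √(43/37 + o) (h(c, o) = √(o + 43/37) = √(43/37 + o))
(6848 + 29823) + h(-84, y(13, 13)) = (6848 + 29823) + √(1591 + 1369*(-4 + 13*13))/37 = 36671 + √(1591 + 1369*(-4 + 169))/37 = 36671 + √(1591 + 1369*165)/37 = 36671 + √(1591 + 225885)/37 = 36671 + √227476/37 = 36671 + (2*√56869)/37 = 36671 + 2*√56869/37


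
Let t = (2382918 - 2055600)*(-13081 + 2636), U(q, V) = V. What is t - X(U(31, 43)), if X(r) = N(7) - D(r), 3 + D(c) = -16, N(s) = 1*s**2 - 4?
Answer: -3418836574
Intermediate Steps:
N(s) = -4 + s**2 (N(s) = s**2 - 4 = -4 + s**2)
D(c) = -19 (D(c) = -3 - 16 = -19)
t = -3418836510 (t = 327318*(-10445) = -3418836510)
X(r) = 64 (X(r) = (-4 + 7**2) - 1*(-19) = (-4 + 49) + 19 = 45 + 19 = 64)
t - X(U(31, 43)) = -3418836510 - 1*64 = -3418836510 - 64 = -3418836574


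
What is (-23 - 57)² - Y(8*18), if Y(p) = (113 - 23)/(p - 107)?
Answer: 236710/37 ≈ 6397.6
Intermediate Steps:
Y(p) = 90/(-107 + p)
(-23 - 57)² - Y(8*18) = (-23 - 57)² - 90/(-107 + 8*18) = (-80)² - 90/(-107 + 144) = 6400 - 90/37 = 236710/37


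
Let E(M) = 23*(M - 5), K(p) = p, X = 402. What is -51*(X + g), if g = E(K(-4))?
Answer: -9945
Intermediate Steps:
E(M) = -115 + 23*M (E(M) = 23*(-5 + M) = -115 + 23*M)
g = -207 (g = -115 + 23*(-4) = -115 - 92 = -207)
-51*(X + g) = -51*(402 - 207) = -51*195 = -9945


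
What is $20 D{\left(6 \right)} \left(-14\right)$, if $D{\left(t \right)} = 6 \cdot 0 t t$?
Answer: $0$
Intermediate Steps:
$D{\left(t \right)} = 0$ ($D{\left(t \right)} = 6 \cdot 0 t = 0 t = 0$)
$20 D{\left(6 \right)} \left(-14\right) = 20 \cdot 0 \left(-14\right) = 0 \left(-14\right) = 0$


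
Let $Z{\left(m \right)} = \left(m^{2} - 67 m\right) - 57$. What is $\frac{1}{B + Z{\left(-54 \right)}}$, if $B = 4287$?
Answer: $\frac{1}{10764} \approx 9.2902 \cdot 10^{-5}$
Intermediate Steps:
$Z{\left(m \right)} = -57 + m^{2} - 67 m$
$\frac{1}{B + Z{\left(-54 \right)}} = \frac{1}{4287 - \left(-3561 - 2916\right)} = \frac{1}{4287 + \left(-57 + 2916 + 3618\right)} = \frac{1}{4287 + 6477} = \frac{1}{10764}$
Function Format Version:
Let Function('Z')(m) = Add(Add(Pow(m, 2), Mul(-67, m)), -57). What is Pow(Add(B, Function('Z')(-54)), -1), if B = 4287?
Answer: Rational(1, 10764) ≈ 9.2902e-5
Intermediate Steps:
Function('Z')(m) = Add(-57, Pow(m, 2), Mul(-67, m))
Pow(Add(B, Function('Z')(-54)), -1) = Pow(Add(4287, Add(-57, Pow(-54, 2), Mul(-67, -54))), -1) = Pow(Add(4287, Add(-57, 2916, 3618)), -1) = Pow(Add(4287, 6477), -1) = Pow(10764, -1) = Rational(1, 10764)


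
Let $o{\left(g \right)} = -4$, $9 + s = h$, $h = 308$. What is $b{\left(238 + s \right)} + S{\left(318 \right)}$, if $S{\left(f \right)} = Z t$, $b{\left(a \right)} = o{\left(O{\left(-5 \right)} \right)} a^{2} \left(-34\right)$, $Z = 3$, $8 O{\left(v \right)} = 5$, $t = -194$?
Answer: $39217602$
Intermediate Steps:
$O{\left(v \right)} = \frac{5}{8}$ ($O{\left(v \right)} = \frac{1}{8} \cdot 5 = \frac{5}{8}$)
$s = 299$ ($s = -9 + 308 = 299$)
$b{\left(a \right)} = 136 a^{2}$ ($b{\left(a \right)} = - 4 a^{2} \left(-34\right) = 136 a^{2}$)
$S{\left(f \right)} = -582$ ($S{\left(f \right)} = 3 \left(-194\right) = -582$)
$b{\left(238 + s \right)} + S{\left(318 \right)} = 136 \left(238 + 299\right)^{2} - 582 = 136 \cdot 537^{2} - 582 = 136 \cdot 288369 - 582 = 39218184 - 582 = 39217602$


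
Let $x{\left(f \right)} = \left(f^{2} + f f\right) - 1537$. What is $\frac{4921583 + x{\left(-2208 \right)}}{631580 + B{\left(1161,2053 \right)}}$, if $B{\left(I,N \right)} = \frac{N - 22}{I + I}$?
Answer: $\frac{11355024276}{488843597} \approx 23.228$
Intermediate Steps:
$x{\left(f \right)} = -1537 + 2 f^{2}$ ($x{\left(f \right)} = \left(f^{2} + f^{2}\right) - 1537 = 2 f^{2} - 1537 = -1537 + 2 f^{2}$)
$B{\left(I,N \right)} = \frac{-22 + N}{2 I}$
$\frac{4921583 + x{\left(-2208 \right)}}{631580 + B{\left(1161,2053 \right)}} = \frac{4921583 - \left(1537 - 2 \left(-2208\right)^{2}\right)}{631580 + \frac{-22 + 2053}{2 \cdot 1161}} = \frac{4921583 + \left(-1537 + 2 \cdot 4875264\right)}{631580 + \frac{1}{2} \cdot \frac{1}{1161} \cdot 2031} = \frac{4921583 + \left(-1537 + 9750528\right)}{631580 + \frac{677}{774}} = \frac{4921583 + 9748991}{\frac{488843597}{774}} = 14670574 \cdot \frac{774}{488843597} = \frac{11355024276}{488843597}$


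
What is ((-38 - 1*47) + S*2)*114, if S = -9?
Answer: -11742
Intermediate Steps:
((-38 - 1*47) + S*2)*114 = ((-38 - 1*47) - 9*2)*114 = ((-38 - 47) - 18)*114 = (-85 - 18)*114 = -103*114 = -11742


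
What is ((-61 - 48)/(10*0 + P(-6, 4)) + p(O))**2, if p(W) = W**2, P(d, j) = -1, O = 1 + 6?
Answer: 24964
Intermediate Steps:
O = 7
((-61 - 48)/(10*0 + P(-6, 4)) + p(O))**2 = ((-61 - 48)/(10*0 - 1) + 7**2)**2 = (-109/(0 - 1) + 49)**2 = (-109/(-1) + 49)**2 = (-109*(-1) + 49)**2 = (109 + 49)**2 = 158**2 = 24964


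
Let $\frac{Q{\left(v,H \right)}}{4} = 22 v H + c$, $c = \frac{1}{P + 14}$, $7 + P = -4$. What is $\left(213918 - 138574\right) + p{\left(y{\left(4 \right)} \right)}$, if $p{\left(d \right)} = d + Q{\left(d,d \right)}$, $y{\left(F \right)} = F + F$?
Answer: $\frac{242956}{3} \approx 80985.0$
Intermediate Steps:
$P = -11$ ($P = -7 - 4 = -11$)
$c = \frac{1}{3}$ ($c = \frac{1}{-11 + 14} = \frac{1}{3} \approx 0.33333$)
$y{\left(F \right)} = 2 F$
$Q{\left(v,H \right)} = \frac{4}{3} + 88 H v$ ($Q{\left(v,H \right)} = 4 \left(22 v H + \frac{1}{3}\right) = 4 \left(22 H v + \frac{1}{3}\right) = 4 \left(\frac{1}{3} + 22 H v\right) = \frac{4}{3} + 88 H v$)
$p{\left(d \right)} = \frac{4}{3} + d + 88 d^{2}$ ($p{\left(d \right)} = d + \left(\frac{4}{3} + 88 d d\right) = d + \left(\frac{4}{3} + 88 d^{2}\right) = \frac{4}{3} + d + 88 d^{2}$)
$\left(213918 - 138574\right) + p{\left(y{\left(4 \right)} \right)} = \left(213918 - 138574\right) + \left(\frac{4}{3} + 2 \cdot 4 + 88 \left(2 \cdot 4\right)^{2}\right) = \left(213918 - 138574\right) + \left(\frac{4}{3} + 8 + 88 \cdot 8^{2}\right) = 75344 + \left(\frac{4}{3} + 8 + 88 \cdot 64\right) = 75344 + \left(\frac{4}{3} + 8 + 5632\right) = 75344 + \frac{16924}{3} = \frac{242956}{3}$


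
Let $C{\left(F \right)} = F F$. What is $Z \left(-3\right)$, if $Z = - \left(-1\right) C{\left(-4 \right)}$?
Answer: $-48$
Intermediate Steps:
$C{\left(F \right)} = F^{2}$
$Z = 16$ ($Z = - \left(-1\right) \left(-4\right)^{2} = - \left(-1\right) 16 = \left(-1\right) \left(-16\right) = 16$)
$Z \left(-3\right) = 16 \left(-3\right) = -48$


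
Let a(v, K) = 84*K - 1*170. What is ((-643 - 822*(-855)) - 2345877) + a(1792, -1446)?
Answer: -1765344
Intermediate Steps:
a(v, K) = -170 + 84*K (a(v, K) = 84*K - 170 = -170 + 84*K)
((-643 - 822*(-855)) - 2345877) + a(1792, -1446) = ((-643 - 822*(-855)) - 2345877) + (-170 + 84*(-1446)) = ((-643 + 702810) - 2345877) + (-170 - 121464) = (702167 - 2345877) - 121634 = -1643710 - 121634 = -1765344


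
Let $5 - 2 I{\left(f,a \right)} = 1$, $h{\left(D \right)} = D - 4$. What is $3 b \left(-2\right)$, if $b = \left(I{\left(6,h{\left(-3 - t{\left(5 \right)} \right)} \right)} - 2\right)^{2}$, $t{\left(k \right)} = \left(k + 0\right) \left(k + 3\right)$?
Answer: $0$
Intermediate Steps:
$t{\left(k \right)} = k \left(3 + k\right)$
$h{\left(D \right)} = -4 + D$ ($h{\left(D \right)} = D - 4 = -4 + D$)
$I{\left(f,a \right)} = 2$ ($I{\left(f,a \right)} = \frac{5}{2} - \frac{1}{2} = 2$)
$b = 0$ ($b = \left(2 - 2\right)^{2} = 0^{2} = 0$)
$3 b \left(-2\right) = 3 \cdot 0 \left(-2\right) = 0 \left(-2\right) = 0$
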